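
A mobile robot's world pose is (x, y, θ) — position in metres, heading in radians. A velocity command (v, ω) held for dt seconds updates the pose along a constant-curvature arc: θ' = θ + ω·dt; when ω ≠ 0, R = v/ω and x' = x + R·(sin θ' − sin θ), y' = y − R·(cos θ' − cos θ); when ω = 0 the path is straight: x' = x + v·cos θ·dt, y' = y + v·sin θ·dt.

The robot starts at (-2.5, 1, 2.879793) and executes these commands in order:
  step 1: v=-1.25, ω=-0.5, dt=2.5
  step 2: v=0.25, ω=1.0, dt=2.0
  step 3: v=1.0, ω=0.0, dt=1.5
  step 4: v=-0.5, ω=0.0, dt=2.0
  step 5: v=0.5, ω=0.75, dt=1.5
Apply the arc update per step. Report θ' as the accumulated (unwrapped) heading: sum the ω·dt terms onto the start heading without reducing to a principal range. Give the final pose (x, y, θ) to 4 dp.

(-1.8132, -1.9129, 4.7548)

step 1: θ'=1.6298 (R=2.5000) → pose (-0.6514, -1.2674, 1.6298)
step 2: θ'=3.6298 (R=0.2500) → pose (-1.0182, -1.0614, 3.6298)
step 3: θ'=3.6298 (straight) → pose (-2.3430, -1.7649, 3.6298)
step 4: θ'=3.6298 (straight) → pose (-1.4598, -1.2959, 3.6298)
step 5: θ'=4.7548 (R=0.6667) → pose (-1.8132, -1.9129, 4.7548)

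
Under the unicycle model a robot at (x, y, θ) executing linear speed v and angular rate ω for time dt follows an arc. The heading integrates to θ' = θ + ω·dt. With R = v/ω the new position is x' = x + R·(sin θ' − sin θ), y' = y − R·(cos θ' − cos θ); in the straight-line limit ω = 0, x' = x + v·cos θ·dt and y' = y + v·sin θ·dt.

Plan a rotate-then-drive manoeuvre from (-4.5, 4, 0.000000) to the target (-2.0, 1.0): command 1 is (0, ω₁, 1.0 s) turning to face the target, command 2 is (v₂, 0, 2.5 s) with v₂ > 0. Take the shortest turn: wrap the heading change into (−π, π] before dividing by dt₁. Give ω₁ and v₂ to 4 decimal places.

ω₁ = -0.8761, v₂ = 1.5620

heading to target = atan2(1−4, -2−-4.5) = -0.8761
Δθ = wrap(-0.8761 − 0.0000) = -0.8761; ω₁ = Δθ/dt₁ = -0.8761
distance = √((-2−-4.5)² + (1−4)²) = 3.9051; v₂ = distance/dt₂ = 1.5620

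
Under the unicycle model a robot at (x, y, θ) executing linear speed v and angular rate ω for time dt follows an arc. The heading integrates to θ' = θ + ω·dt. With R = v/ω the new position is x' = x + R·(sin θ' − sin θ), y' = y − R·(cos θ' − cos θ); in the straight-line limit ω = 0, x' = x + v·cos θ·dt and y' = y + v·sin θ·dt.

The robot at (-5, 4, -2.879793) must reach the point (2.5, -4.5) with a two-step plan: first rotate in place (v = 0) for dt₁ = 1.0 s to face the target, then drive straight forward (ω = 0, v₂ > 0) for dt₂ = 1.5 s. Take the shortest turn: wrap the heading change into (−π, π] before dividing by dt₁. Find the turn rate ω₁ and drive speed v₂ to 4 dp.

ω₁ = 2.0320, v₂ = 7.5572

heading to target = atan2(-4.5−4, 2.5−-5) = -0.8478
Δθ = wrap(-0.8478 − -2.8798) = 2.0320; ω₁ = Δθ/dt₁ = 2.0320
distance = √((2.5−-5)² + (-4.5−4)²) = 11.3358; v₂ = distance/dt₂ = 7.5572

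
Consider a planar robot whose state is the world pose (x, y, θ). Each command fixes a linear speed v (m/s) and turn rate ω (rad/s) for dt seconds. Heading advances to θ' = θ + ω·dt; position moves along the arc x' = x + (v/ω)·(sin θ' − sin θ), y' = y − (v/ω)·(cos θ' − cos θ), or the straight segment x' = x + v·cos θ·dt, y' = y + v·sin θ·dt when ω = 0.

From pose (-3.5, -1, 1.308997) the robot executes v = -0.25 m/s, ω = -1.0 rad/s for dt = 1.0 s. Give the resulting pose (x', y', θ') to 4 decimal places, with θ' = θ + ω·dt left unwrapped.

(-3.6655, -1.1735, 0.3090)

θ' = 1.3090 + -1.0·1.0 = 0.3090
R = v/ω = -0.25/-1.0 = 0.2500
x' = -3.5 + 0.2500·(sin 0.3090 − sin 1.3090) = -3.6655
y' = -1 − 0.2500·(cos 0.3090 − cos 1.3090) = -1.1735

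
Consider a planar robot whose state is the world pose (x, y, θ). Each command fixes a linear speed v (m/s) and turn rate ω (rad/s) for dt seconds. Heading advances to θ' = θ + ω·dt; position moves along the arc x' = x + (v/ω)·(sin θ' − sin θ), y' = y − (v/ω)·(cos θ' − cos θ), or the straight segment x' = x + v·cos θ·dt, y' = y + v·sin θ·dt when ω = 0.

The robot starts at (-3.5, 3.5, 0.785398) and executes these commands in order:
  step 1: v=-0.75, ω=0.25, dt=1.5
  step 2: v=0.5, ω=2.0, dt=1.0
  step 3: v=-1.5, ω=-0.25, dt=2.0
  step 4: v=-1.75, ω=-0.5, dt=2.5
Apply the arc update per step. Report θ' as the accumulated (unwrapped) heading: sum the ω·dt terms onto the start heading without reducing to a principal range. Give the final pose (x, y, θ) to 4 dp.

(0.3615, -1.4165, 1.4104)

step 1: θ'=1.1604 (R=-3.0000) → pose (-4.1296, 2.5756, 1.1604)
step 2: θ'=3.1604 (R=0.2500) → pose (-4.3635, 2.9253, 3.1604)
step 3: θ'=2.6604 (R=6.0000) → pose (-1.4737, 2.2450, 2.6604)
step 4: θ'=1.4104 (R=3.5000) → pose (0.3615, -1.4165, 1.4104)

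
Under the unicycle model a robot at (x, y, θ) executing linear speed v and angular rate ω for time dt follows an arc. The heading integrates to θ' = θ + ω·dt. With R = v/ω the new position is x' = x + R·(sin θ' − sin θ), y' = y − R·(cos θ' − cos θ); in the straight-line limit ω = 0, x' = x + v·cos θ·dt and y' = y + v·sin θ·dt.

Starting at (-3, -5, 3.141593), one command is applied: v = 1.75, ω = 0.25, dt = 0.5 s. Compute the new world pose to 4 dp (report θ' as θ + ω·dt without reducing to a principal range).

θ' = 3.1416 + 0.25·0.5 = 3.2666
R = v/ω = 1.75/0.25 = 7.0000
x' = -3 + 7.0000·(sin 3.2666 − sin 3.1416) = -3.8727
y' = -5 − 7.0000·(cos 3.2666 − cos 3.1416) = -5.0546

(-3.8727, -5.0546, 3.2666)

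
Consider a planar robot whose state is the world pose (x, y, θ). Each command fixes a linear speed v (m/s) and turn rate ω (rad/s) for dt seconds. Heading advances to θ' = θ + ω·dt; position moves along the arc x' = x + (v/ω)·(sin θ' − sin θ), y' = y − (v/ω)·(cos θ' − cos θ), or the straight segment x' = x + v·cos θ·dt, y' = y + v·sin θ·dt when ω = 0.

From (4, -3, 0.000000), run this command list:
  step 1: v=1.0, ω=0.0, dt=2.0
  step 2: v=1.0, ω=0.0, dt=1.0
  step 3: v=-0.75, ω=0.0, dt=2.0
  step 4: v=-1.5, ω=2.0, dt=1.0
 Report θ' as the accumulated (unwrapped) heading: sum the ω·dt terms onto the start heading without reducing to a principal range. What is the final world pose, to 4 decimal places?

(4.8180, -4.0621, 2.0000)

step 1: θ'=0.0000 (straight) → pose (6.0000, -3.0000, 0.0000)
step 2: θ'=0.0000 (straight) → pose (7.0000, -3.0000, 0.0000)
step 3: θ'=0.0000 (straight) → pose (5.5000, -3.0000, 0.0000)
step 4: θ'=2.0000 (R=-0.7500) → pose (4.8180, -4.0621, 2.0000)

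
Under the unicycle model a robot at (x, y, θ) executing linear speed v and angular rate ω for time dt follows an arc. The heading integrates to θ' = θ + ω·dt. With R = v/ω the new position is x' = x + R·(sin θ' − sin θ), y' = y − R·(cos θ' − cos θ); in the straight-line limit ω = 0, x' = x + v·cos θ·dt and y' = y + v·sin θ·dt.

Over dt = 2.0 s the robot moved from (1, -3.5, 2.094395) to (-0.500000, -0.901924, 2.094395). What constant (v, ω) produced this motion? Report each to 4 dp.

Δθ = 2.094395 − 2.094395 = 0.000000
ω = Δθ/dt = 0.000000/2.0 = 0.0000
ω = 0 → v = (Δx·cos θ + Δy·sin θ)/dt = 1.5000

v = 1.5000, ω = 0.0000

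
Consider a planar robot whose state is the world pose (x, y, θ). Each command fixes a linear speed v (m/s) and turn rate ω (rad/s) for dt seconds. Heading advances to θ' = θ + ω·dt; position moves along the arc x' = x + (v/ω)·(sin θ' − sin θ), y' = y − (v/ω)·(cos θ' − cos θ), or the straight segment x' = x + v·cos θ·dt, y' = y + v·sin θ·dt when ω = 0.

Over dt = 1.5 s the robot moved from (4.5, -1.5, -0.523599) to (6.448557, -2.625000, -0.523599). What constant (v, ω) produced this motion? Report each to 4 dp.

Δθ = -0.523599 − -0.523599 = 0.000000
ω = Δθ/dt = 0.000000/1.5 = 0.0000
ω = 0 → v = (Δx·cos θ + Δy·sin θ)/dt = 1.5000

v = 1.5000, ω = 0.0000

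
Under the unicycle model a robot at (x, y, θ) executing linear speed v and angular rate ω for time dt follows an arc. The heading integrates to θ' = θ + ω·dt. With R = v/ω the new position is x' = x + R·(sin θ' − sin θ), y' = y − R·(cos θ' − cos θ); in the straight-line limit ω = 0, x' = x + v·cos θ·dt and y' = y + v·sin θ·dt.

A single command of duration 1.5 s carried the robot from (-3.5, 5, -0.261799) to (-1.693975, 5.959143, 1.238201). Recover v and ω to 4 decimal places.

v = 1.5000, ω = 1.0000

Δθ = 1.238201 − -0.261799 = 1.500000
ω = Δθ/dt = 1.500000/1.5 = 1.0000
R = Δx/(sin θ' − sin θ) = 1.5000
v = R·ω = 1.5000·1.0000 = 1.5000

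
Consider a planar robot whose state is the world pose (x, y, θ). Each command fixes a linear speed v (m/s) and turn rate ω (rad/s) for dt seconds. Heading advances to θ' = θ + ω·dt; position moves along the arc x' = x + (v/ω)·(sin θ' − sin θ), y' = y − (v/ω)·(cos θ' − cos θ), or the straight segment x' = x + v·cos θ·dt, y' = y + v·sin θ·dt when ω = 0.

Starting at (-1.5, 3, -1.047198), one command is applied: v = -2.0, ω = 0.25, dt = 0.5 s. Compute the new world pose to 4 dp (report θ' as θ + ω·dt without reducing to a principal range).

(-2.0528, 3.8326, -0.9222)

θ' = -1.0472 + 0.25·0.5 = -0.9222
R = v/ω = -2.0/0.25 = -8.0000
x' = -1.5 + -8.0000·(sin -0.9222 − sin -1.0472) = -2.0528
y' = 3 − -8.0000·(cos -0.9222 − cos -1.0472) = 3.8326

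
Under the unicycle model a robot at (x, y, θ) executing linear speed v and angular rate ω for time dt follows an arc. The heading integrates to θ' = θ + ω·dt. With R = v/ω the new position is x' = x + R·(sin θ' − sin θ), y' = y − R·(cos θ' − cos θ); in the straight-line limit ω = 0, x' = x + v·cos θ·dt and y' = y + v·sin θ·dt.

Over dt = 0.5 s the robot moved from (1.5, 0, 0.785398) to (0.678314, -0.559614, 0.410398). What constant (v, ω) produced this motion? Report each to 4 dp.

Δθ = 0.410398 − 0.785398 = -0.375000
ω = Δθ/dt = -0.375000/0.5 = -0.7500
R = Δx/(sin θ' − sin θ) = 2.6667
v = R·ω = 2.6667·-0.7500 = -2.0000

v = -2.0000, ω = -0.7500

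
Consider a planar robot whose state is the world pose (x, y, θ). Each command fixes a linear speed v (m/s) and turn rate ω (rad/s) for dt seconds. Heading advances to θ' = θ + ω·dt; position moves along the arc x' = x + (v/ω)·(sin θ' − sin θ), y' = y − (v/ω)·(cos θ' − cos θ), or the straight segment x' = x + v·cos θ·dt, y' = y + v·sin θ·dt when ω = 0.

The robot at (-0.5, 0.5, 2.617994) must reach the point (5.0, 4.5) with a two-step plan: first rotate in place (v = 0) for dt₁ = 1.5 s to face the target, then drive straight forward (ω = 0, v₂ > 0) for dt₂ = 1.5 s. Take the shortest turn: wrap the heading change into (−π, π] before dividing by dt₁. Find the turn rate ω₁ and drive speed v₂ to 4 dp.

heading to target = atan2(4.5−0.5, 5−-0.5) = 0.6288
Δθ = wrap(0.6288 − 2.6180) = -1.9892; ω₁ = Δθ/dt₁ = -1.3261
distance = √((5−-0.5)² + (4.5−0.5)²) = 6.8007; v₂ = distance/dt₂ = 4.5338

ω₁ = -1.3261, v₂ = 4.5338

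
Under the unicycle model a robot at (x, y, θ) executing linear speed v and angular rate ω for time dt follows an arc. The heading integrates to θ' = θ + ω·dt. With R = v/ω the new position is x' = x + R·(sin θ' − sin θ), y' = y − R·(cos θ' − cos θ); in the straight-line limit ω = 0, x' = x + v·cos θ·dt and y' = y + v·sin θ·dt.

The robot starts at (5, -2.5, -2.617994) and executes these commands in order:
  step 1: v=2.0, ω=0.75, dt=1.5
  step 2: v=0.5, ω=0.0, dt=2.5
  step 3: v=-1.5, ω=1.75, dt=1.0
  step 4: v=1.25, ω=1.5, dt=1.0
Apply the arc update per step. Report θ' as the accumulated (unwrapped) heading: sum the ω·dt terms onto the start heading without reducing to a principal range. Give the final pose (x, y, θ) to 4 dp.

(3.3066, -4.5403, 1.7570)

step 1: θ'=-1.4930 (R=2.6667) → pose (3.6747, -5.0167, -1.4930)
step 2: θ'=-1.4930 (straight) → pose (3.7719, -6.2629, -1.4930)
step 3: θ'=0.2570 (R=-0.8571) → pose (2.6995, -5.5005, 0.2570)
step 4: θ'=1.7570 (R=0.8333) → pose (3.3066, -4.5403, 1.7570)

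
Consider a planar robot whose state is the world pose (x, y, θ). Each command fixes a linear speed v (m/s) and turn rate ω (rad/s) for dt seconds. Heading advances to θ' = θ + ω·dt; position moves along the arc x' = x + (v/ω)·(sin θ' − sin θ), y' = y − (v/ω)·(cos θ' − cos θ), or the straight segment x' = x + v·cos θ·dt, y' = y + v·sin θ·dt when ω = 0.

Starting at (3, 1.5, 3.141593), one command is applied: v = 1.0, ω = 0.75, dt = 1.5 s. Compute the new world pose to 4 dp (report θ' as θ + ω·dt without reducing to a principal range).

θ' = 3.1416 + 0.75·1.5 = 4.2666
R = v/ω = 1.0/0.75 = 1.3333
x' = 3 + 1.3333·(sin 4.2666 − sin 3.1416) = 1.7970
y' = 1.5 − 1.3333·(cos 4.2666 − cos 3.1416) = 0.7416

(1.7970, 0.7416, 4.2666)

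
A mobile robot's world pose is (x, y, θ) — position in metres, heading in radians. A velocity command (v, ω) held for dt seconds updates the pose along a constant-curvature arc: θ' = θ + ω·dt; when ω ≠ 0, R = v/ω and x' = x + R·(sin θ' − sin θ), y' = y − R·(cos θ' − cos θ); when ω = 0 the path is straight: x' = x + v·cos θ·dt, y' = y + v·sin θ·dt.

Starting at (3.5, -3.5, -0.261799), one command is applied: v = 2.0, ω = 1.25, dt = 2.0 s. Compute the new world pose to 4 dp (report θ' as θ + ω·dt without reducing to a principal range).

θ' = -0.2618 + 1.25·2.0 = 2.2382
R = v/ω = 2.0/1.25 = 1.6000
x' = 3.5 + 1.6000·(sin 2.2382 − sin -0.2618) = 5.1708
y' = -3.5 − 1.6000·(cos 2.2382 − cos -0.2618) = -0.9642

(5.1708, -0.9642, 2.2382)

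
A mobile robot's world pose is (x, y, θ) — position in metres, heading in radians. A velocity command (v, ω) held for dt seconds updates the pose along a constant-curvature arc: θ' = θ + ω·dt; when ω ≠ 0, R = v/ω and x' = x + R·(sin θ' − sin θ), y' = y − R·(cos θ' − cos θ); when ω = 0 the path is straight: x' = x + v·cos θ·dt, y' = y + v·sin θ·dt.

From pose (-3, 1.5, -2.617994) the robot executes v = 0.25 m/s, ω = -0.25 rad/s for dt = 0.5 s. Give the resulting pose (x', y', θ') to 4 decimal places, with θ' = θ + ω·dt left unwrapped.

θ' = -2.6180 + -0.25·0.5 = -2.7430
R = v/ω = 0.25/-0.25 = -1.0000
x' = -3 + -1.0000·(sin -2.7430 − sin -2.6180) = -3.1119
y' = 1.5 − -1.0000·(cos -2.7430 − cos -2.6180) = 1.4444

(-3.1119, 1.4444, -2.7430)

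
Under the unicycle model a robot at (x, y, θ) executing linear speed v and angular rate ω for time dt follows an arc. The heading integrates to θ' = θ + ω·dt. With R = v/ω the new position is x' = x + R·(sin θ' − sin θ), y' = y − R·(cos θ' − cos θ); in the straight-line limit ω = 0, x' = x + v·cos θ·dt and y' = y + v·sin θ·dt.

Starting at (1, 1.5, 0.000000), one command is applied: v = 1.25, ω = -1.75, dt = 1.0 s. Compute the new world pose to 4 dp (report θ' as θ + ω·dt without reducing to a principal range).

(1.7028, 0.6584, -1.7500)

θ' = 0.0000 + -1.75·1.0 = -1.7500
R = v/ω = 1.25/-1.75 = -0.7143
x' = 1 + -0.7143·(sin -1.7500 − sin 0.0000) = 1.7028
y' = 1.5 − -0.7143·(cos -1.7500 − cos 0.0000) = 0.6584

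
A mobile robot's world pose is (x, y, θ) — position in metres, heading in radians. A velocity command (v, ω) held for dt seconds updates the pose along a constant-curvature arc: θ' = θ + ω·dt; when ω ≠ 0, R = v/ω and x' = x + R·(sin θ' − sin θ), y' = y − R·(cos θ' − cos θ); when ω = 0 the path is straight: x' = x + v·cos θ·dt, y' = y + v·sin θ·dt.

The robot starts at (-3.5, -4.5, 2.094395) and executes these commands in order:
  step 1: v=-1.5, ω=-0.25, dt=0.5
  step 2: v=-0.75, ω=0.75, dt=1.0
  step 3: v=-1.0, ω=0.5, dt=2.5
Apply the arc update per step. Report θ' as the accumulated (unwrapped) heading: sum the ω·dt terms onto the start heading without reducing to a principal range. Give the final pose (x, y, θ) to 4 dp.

step 1: θ'=1.9694 (R=6.0000) → pose (-3.1665, -5.1712, 1.9694)
step 2: θ'=2.7194 (R=-1.0000) → pose (-2.6547, -5.6953, 2.7194)
step 3: θ'=3.9694 (R=-2.0000) → pose (-0.3623, -5.2239, 3.9694)

(-0.3623, -5.2239, 3.9694)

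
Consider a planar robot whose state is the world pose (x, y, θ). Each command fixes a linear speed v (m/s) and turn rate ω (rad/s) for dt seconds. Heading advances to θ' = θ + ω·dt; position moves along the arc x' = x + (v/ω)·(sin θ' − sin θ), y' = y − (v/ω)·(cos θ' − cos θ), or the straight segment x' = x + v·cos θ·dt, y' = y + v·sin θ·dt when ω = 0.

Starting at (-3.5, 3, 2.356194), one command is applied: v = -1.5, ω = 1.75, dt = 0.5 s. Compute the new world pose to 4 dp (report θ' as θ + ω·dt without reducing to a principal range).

(-2.8172, 2.7524, 3.2312)

θ' = 2.3562 + 1.75·0.5 = 3.2312
R = v/ω = -1.5/1.75 = -0.8571
x' = -3.5 + -0.8571·(sin 3.2312 − sin 2.3562) = -2.8172
y' = 3 − -0.8571·(cos 3.2312 − cos 2.3562) = 2.7524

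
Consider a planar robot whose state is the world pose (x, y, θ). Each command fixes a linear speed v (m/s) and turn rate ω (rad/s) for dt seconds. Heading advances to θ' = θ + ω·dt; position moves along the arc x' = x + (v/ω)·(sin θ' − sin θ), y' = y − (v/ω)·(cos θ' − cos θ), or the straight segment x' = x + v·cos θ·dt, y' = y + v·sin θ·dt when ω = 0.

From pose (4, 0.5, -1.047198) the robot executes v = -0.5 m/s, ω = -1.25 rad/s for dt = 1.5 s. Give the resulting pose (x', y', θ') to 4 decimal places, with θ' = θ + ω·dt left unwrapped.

(4.2594, 1.0904, -2.9222)

θ' = -1.0472 + -1.25·1.5 = -2.9222
R = v/ω = -0.5/-1.25 = 0.4000
x' = 4 + 0.4000·(sin -2.9222 − sin -1.0472) = 4.2594
y' = 0.5 − 0.4000·(cos -2.9222 − cos -1.0472) = 1.0904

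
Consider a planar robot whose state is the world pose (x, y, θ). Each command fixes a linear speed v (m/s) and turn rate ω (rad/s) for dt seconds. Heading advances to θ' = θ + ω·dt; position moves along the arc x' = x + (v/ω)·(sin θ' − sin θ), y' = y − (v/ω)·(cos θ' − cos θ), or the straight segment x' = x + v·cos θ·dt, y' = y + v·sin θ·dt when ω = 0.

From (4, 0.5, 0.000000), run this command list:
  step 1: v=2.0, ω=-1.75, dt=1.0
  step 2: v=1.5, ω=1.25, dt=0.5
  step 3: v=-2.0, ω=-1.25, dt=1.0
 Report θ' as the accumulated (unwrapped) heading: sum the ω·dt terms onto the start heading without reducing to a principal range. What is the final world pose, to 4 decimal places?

step 1: θ'=-1.7500 (R=-1.1429) → pose (5.1246, -0.8466, -1.7500)
step 2: θ'=-1.1250 (R=1.2000) → pose (5.2226, -1.5779, -1.1250)
step 3: θ'=-2.3750 (R=1.6000) → pose (5.5563, 0.2645, -2.3750)

(5.5563, 0.2645, -2.3750)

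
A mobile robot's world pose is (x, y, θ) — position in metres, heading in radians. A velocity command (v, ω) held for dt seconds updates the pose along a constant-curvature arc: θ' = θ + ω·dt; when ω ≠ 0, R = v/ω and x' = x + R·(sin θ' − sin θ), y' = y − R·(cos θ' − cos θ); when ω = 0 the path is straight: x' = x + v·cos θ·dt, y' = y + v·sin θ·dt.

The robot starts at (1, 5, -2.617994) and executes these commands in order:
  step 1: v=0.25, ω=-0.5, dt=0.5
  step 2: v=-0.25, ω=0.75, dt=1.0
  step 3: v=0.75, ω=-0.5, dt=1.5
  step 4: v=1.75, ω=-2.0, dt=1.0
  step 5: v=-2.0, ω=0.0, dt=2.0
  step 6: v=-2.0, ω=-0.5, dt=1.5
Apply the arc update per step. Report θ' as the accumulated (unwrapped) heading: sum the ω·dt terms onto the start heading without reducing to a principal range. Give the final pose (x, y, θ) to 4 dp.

(-2.9996, -1.0655, -5.6180)

step 1: θ'=-2.8680 (R=-0.5000) → pose (0.8851, 4.9516, -2.8680)
step 2: θ'=-2.1180 (R=-0.3333) → pose (1.0797, 5.0991, -2.1180)
step 3: θ'=-2.8680 (R=-1.5000) → pose (0.2040, 4.4354, -2.8680)
step 4: θ'=-4.8680 (R=-0.8750) → pose (-0.8968, 5.4134, -4.8680)
step 5: θ'=-4.8680 (straight) → pose (-1.5167, 1.4617, -4.8680)
step 6: θ'=-5.6180 (R=4.0000) → pose (-2.9996, -1.0655, -5.6180)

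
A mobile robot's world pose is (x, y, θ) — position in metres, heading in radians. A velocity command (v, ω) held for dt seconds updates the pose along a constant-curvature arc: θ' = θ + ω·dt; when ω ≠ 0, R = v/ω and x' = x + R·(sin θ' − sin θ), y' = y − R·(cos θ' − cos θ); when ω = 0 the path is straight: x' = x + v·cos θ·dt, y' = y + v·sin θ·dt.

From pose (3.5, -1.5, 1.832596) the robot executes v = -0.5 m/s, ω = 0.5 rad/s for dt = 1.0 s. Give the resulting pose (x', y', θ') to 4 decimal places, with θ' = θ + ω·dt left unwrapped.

θ' = 1.8326 + 0.5·1.0 = 2.3326
R = v/ω = -0.5/0.5 = -1.0000
x' = 3.5 + -1.0000·(sin 2.3326 − sin 1.8326) = 3.7423
y' = -1.5 − -1.0000·(cos 2.3326 − cos 1.8326) = -1.9314

(3.7423, -1.9314, 2.3326)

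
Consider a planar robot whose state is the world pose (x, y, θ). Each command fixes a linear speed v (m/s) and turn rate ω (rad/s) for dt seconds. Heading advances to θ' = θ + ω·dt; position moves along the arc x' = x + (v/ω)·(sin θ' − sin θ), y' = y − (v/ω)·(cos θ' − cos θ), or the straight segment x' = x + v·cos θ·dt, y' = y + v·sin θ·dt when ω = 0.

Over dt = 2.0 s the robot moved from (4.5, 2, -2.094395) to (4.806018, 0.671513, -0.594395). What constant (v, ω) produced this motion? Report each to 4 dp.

v = 0.7500, ω = 0.7500

Δθ = -0.594395 − -2.094395 = 1.500000
ω = Δθ/dt = 1.500000/2.0 = 0.7500
R = −Δy/(cos θ' − cos θ) = 1.0000
v = R·ω = 1.0000·0.7500 = 0.7500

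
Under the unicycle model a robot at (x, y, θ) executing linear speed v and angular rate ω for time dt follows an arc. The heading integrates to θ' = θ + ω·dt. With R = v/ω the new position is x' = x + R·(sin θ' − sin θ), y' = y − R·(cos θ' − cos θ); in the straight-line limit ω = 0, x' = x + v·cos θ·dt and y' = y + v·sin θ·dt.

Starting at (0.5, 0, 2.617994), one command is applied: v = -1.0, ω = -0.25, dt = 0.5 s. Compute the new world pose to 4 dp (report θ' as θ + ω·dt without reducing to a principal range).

(0.9163, -0.2764, 2.4930)

θ' = 2.6180 + -0.25·0.5 = 2.4930
R = v/ω = -1.0/-0.25 = 4.0000
x' = 0.5 + 4.0000·(sin 2.4930 − sin 2.6180) = 0.9163
y' = 0 − 4.0000·(cos 2.4930 − cos 2.6180) = -0.2764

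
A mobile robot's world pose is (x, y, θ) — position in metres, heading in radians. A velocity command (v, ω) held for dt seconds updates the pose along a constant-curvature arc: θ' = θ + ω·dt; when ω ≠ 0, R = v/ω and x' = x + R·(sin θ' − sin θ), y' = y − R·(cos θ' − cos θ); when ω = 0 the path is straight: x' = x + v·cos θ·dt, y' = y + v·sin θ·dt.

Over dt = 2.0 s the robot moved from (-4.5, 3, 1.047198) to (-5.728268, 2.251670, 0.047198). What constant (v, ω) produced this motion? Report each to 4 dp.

v = -0.7500, ω = -0.5000

Δθ = 0.047198 − 1.047198 = -1.000000
ω = Δθ/dt = -1.000000/2.0 = -0.5000
R = Δx/(sin θ' − sin θ) = 1.5000
v = R·ω = 1.5000·-0.5000 = -0.7500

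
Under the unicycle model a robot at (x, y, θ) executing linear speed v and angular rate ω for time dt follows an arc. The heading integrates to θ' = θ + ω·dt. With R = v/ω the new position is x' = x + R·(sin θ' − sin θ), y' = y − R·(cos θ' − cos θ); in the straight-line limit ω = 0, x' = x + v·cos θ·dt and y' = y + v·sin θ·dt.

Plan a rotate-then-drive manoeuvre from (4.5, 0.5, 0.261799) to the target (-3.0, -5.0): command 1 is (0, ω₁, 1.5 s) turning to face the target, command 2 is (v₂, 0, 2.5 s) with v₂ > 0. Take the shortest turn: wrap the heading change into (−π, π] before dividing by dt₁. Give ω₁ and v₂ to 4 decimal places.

ω₁ = -1.8471, v₂ = 3.7202

heading to target = atan2(-5−0.5, -3−4.5) = -2.5088
Δθ = wrap(-2.5088 − 0.2618) = -2.7706; ω₁ = Δθ/dt₁ = -1.8471
distance = √((-3−4.5)² + (-5−0.5)²) = 9.3005; v₂ = distance/dt₂ = 3.7202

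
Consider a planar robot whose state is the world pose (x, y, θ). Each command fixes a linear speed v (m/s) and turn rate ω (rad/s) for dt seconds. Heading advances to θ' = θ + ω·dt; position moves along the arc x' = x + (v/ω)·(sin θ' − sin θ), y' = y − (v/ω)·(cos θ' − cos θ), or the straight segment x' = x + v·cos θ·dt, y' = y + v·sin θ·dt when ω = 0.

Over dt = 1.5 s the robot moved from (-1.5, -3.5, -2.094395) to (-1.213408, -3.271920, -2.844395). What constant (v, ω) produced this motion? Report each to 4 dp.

v = -0.2500, ω = -0.5000

Δθ = -2.844395 − -2.094395 = -0.750000
ω = Δθ/dt = -0.750000/1.5 = -0.5000
R = Δx/(sin θ' − sin θ) = 0.5000
v = R·ω = 0.5000·-0.5000 = -0.2500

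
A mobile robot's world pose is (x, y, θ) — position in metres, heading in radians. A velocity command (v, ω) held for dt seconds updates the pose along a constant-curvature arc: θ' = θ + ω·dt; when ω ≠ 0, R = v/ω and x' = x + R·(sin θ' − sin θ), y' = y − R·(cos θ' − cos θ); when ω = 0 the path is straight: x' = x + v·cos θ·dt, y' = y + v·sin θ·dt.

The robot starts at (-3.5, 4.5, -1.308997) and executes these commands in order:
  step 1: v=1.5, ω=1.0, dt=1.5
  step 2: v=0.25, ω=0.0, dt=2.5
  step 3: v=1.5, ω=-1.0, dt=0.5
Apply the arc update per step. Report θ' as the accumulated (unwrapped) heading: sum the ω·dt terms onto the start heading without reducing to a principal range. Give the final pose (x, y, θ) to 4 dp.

step 1: θ'=0.1910 (R=1.5000) → pose (-1.7663, 3.4155, 0.1910)
step 2: θ'=0.1910 (straight) → pose (-1.1527, 3.5342, 0.1910)
step 3: θ'=-0.3090 (R=-1.5000) → pose (-0.4118, 3.4904, -0.3090)

(-0.4118, 3.4904, -0.3090)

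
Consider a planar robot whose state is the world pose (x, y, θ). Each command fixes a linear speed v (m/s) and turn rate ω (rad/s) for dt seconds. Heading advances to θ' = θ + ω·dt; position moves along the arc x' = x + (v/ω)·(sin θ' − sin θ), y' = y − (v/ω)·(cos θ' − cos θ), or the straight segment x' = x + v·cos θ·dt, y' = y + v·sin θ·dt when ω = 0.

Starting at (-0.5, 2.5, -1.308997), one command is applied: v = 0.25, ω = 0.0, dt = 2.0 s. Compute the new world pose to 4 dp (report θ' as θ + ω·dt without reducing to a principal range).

(-0.3706, 2.0170, -1.3090)

θ' = -1.3090 + 0.0·2.0 = -1.3090
ω = 0 → straight: x' = -0.5 + 0.25·cos(-1.3090)·2.0 = -0.3706
y' = 2.5 + 0.25·sin(-1.3090)·2.0 = 2.0170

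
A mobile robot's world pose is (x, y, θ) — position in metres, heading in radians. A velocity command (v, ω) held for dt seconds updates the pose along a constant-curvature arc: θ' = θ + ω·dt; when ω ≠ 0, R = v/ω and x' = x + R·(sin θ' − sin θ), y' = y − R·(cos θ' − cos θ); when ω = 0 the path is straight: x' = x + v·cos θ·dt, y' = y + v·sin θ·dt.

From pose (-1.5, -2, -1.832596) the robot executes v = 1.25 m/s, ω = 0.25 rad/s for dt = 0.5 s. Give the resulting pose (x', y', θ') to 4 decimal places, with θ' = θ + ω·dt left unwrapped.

(-1.6237, -2.6122, -1.7076)

θ' = -1.8326 + 0.25·0.5 = -1.7076
R = v/ω = 1.25/0.25 = 5.0000
x' = -1.5 + 5.0000·(sin -1.7076 − sin -1.8326) = -1.6237
y' = -2 − 5.0000·(cos -1.7076 − cos -1.8326) = -2.6122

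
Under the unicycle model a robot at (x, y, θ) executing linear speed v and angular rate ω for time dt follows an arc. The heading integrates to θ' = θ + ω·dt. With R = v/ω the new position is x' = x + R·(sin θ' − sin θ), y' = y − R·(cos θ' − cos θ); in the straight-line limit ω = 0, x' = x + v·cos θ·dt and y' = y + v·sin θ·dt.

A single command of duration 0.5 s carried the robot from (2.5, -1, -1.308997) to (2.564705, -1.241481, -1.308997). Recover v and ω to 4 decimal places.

Δθ = -1.308997 − -1.308997 = 0.000000
ω = Δθ/dt = 0.000000/0.5 = 0.0000
ω = 0 → v = (Δx·cos θ + Δy·sin θ)/dt = 0.5000

v = 0.5000, ω = 0.0000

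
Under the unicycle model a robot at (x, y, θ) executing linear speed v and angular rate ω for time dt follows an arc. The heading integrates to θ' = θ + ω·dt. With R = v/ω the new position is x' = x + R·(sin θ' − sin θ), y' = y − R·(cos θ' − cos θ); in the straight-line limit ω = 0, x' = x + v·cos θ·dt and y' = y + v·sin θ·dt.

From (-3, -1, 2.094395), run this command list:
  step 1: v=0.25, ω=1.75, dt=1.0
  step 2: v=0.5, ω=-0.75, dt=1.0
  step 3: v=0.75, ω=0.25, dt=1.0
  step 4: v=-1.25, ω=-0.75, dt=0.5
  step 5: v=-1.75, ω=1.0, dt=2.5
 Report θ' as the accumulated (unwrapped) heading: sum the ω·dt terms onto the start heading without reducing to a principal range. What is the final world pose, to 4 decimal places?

(-2.2310, 1.7576, 5.4694)

step 1: θ'=3.8444 (R=0.1429) → pose (-3.2161, -0.9624, 3.8444)
step 2: θ'=3.0944 (R=-0.6667) → pose (-3.6784, -1.1197, 3.0944)
step 3: θ'=3.3444 (R=3.0000) → pose (-4.4242, -1.1778, 3.3444)
step 4: θ'=2.9694 (R=1.6667) → pose (-3.8029, -1.1683, 2.9694)
step 5: θ'=5.4694 (R=-1.7500) → pose (-2.2310, 1.7576, 5.4694)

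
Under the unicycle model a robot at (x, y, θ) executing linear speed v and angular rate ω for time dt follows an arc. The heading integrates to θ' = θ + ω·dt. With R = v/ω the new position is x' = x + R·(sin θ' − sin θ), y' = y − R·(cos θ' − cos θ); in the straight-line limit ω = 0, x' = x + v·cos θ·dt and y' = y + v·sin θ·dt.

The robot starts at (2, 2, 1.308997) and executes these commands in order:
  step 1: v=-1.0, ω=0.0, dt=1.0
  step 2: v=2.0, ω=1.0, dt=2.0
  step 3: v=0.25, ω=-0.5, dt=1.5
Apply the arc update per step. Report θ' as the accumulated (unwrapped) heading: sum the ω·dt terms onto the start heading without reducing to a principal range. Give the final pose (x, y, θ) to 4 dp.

(-0.8823, 3.5992, 2.5590)

step 1: θ'=1.3090 (straight) → pose (1.7412, 1.0341, 1.3090)
step 2: θ'=3.3090 (R=2.0000) → pose (-0.5239, 3.5238, 3.3090)
step 3: θ'=2.5590 (R=-0.5000) → pose (-0.8823, 3.5992, 2.5590)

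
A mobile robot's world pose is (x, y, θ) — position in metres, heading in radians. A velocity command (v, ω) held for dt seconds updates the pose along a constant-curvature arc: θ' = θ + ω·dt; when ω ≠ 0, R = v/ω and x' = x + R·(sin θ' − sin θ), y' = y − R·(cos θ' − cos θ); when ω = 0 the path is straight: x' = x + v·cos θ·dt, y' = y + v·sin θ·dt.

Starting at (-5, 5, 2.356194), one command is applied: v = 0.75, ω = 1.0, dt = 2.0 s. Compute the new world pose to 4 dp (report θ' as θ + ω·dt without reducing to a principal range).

(-6.2333, 4.7312, 4.3562)

θ' = 2.3562 + 1.0·2.0 = 4.3562
R = v/ω = 0.75/1.0 = 0.7500
x' = -5 + 0.7500·(sin 4.3562 − sin 2.3562) = -6.2333
y' = 5 − 0.7500·(cos 4.3562 − cos 2.3562) = 4.7312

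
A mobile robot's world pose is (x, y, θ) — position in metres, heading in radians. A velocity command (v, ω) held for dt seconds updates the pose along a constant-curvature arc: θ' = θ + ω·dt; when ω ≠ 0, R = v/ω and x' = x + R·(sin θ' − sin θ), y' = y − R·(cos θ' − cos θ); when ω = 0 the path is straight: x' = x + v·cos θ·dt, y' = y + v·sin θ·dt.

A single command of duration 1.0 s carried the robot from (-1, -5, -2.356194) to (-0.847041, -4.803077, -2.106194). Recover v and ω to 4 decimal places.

Δθ = -2.106194 − -2.356194 = 0.250000
ω = Δθ/dt = 0.250000/1.0 = 0.2500
R = −Δy/(cos θ' − cos θ) = -1.0000
v = R·ω = -1.0000·0.2500 = -0.2500

v = -0.2500, ω = 0.2500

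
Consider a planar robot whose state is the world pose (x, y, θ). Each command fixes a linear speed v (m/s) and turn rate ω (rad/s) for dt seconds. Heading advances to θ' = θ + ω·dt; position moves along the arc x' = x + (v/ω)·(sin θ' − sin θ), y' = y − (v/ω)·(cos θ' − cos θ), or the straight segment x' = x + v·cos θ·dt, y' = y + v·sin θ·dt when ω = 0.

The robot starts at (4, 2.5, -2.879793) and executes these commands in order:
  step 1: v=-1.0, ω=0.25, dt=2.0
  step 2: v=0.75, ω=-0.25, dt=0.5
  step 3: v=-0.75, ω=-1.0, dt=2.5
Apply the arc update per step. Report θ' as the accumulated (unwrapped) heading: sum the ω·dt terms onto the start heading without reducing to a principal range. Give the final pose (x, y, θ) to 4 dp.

step 1: θ'=-2.3798 (R=-4.0000) → pose (5.7256, 3.4693, -2.3798)
step 2: θ'=-2.5048 (R=-3.0000) → pose (5.4388, 3.2281, -2.5048)
step 3: θ'=-5.0048 (R=0.7500) → pose (6.6030, 2.4089, -5.0048)

(6.6030, 2.4089, -5.0048)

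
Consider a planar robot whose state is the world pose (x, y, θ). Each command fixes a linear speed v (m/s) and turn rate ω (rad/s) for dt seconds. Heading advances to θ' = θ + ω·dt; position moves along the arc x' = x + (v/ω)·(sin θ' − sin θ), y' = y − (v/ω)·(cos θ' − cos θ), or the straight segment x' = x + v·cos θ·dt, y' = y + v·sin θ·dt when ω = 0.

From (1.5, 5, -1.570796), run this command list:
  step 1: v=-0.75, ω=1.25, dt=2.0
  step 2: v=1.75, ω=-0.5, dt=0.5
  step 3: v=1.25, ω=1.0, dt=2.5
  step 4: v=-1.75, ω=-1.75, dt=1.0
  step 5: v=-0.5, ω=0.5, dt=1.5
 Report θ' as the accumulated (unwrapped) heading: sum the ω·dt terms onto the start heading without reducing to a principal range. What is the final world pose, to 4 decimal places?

(1.3895, 6.3563, 2.1792)

step 1: θ'=0.9292 (R=-0.6000) → pose (0.4193, 5.3591, 0.9292)
step 2: θ'=0.6792 (R=-3.5000) → pose (1.0247, 5.9877, 0.6792)
step 3: θ'=3.1792 (R=1.2500) → pose (0.1925, 8.2094, 3.1792)
step 4: θ'=1.4292 (R=1.0000) → pose (1.2201, 7.0690, 1.4292)
step 5: θ'=2.1792 (R=-1.0000) → pose (1.3895, 6.3563, 2.1792)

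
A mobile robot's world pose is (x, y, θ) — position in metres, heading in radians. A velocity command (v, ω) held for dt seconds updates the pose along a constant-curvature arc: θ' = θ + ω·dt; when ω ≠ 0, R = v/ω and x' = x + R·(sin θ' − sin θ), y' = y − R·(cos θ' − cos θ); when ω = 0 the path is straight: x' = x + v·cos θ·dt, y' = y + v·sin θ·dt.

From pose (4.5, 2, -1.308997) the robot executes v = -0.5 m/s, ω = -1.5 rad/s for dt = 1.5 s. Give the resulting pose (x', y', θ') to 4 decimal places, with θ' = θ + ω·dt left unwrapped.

(4.9571, 2.3910, -3.5590)

θ' = -1.3090 + -1.5·1.5 = -3.5590
R = v/ω = -0.5/-1.5 = 0.3333
x' = 4.5 + 0.3333·(sin -3.5590 − sin -1.3090) = 4.9571
y' = 2 − 0.3333·(cos -3.5590 − cos -1.3090) = 2.3910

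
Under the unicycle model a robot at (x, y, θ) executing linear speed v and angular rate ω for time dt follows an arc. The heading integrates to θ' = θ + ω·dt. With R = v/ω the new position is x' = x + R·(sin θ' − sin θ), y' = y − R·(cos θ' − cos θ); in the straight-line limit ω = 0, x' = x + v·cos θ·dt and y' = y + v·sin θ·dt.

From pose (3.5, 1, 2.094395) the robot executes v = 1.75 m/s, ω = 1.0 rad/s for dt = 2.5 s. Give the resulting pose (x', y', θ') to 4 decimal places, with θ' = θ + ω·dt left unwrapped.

(0.2466, 0.3310, 4.5944)

θ' = 2.0944 + 1.0·2.5 = 4.5944
R = v/ω = 1.75/1.0 = 1.7500
x' = 3.5 + 1.7500·(sin 4.5944 − sin 2.0944) = 0.2466
y' = 1 − 1.7500·(cos 4.5944 − cos 2.0944) = 0.3310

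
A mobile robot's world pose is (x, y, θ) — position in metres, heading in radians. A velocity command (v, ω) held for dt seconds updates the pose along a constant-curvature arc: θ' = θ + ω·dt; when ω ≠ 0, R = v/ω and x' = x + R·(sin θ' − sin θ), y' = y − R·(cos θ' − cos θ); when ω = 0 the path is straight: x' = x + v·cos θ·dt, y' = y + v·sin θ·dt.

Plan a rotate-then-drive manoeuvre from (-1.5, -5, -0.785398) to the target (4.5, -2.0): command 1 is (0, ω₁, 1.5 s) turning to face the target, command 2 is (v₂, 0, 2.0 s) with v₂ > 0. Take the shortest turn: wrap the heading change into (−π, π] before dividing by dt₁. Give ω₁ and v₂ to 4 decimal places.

ω₁ = 0.8327, v₂ = 3.3541

heading to target = atan2(-2−-5, 4.5−-1.5) = 0.4636
Δθ = wrap(0.4636 − -0.7854) = 1.2490; ω₁ = Δθ/dt₁ = 0.8327
distance = √((4.5−-1.5)² + (-2−-5)²) = 6.7082; v₂ = distance/dt₂ = 3.3541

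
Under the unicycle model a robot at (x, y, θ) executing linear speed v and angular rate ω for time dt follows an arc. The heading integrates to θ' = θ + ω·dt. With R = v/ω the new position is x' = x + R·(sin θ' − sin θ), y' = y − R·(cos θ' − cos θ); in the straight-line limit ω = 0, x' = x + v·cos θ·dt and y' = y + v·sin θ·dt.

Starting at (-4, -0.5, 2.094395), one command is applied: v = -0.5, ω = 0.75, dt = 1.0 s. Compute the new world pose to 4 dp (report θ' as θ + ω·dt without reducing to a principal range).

(-3.6179, -0.8041, 2.8444)

θ' = 2.0944 + 0.75·1.0 = 2.8444
R = v/ω = -0.5/0.75 = -0.6667
x' = -4 + -0.6667·(sin 2.8444 − sin 2.0944) = -3.6179
y' = -0.5 − -0.6667·(cos 2.8444 − cos 2.0944) = -0.8041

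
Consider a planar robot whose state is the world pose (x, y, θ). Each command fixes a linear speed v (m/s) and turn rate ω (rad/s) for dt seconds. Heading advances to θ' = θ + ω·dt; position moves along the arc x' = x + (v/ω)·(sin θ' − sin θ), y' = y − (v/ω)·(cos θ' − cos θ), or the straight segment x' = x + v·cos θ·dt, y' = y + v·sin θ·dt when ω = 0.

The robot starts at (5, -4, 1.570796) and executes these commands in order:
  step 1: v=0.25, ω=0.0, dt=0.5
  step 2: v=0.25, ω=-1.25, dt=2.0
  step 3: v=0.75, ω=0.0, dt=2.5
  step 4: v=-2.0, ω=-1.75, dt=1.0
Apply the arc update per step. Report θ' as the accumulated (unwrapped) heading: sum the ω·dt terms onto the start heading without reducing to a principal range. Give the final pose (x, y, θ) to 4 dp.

step 1: θ'=1.5708 (straight) → pose (5.0000, -3.8750, 1.5708)
step 2: θ'=-0.9292 (R=-0.2000) → pose (5.3602, -3.7553, -0.9292)
step 3: θ'=-0.9292 (straight) → pose (6.4824, -5.2575, -0.9292)
step 4: θ'=-2.6792 (R=1.1429) → pose (6.8881, -3.5506, -2.6792)

(6.8881, -3.5506, -2.6792)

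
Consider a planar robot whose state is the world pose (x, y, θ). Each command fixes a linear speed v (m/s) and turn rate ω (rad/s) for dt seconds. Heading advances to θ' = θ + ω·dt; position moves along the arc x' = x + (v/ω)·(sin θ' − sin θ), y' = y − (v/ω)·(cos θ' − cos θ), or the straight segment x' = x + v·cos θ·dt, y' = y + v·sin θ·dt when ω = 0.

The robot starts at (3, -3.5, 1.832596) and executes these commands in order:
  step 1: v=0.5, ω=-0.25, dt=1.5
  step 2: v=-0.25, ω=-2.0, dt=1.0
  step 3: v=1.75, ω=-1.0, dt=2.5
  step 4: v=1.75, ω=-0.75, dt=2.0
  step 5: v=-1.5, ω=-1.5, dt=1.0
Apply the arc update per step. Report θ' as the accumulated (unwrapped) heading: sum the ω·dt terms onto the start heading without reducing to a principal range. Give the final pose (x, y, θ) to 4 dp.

step 1: θ'=1.4576 (R=-2.0000) → pose (2.9447, -2.7564, 1.4576)
step 2: θ'=-0.5424 (R=0.1250) → pose (2.7559, -2.8494, -0.5424)
step 3: θ'=-3.0424 (R=-1.7500) → pose (2.0259, -6.0896, -3.0424)
step 4: θ'=-4.5424 (R=-2.3333) → pose (-0.5049, -4.1625, -4.5424)
step 5: θ'=-6.0424 (R=1.0000) → pose (-1.2520, -5.3028, -6.0424)

(-1.2520, -5.3028, -6.0424)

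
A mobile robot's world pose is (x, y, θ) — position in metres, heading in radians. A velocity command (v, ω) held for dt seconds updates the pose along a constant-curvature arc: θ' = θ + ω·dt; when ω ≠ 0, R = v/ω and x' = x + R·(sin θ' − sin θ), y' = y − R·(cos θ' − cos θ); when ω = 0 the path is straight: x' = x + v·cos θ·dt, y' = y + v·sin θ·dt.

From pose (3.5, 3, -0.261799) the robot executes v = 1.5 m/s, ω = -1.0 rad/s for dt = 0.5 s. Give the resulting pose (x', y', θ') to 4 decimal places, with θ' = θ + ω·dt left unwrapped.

θ' = -0.2618 + -1.0·0.5 = -0.7618
R = v/ω = 1.5/-1.0 = -1.5000
x' = 3.5 + -1.5000·(sin -0.7618 − sin -0.2618) = 4.1471
y' = 3 − -1.5000·(cos -0.7618 − cos -0.2618) = 2.6365

(4.1471, 2.6365, -0.7618)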